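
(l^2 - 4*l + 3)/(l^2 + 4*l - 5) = (l - 3)/(l + 5)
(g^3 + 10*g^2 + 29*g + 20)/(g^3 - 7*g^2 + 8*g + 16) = (g^2 + 9*g + 20)/(g^2 - 8*g + 16)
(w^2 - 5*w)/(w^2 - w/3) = 3*(w - 5)/(3*w - 1)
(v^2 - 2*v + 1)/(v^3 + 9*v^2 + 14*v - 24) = (v - 1)/(v^2 + 10*v + 24)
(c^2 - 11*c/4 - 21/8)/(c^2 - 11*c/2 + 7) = (c + 3/4)/(c - 2)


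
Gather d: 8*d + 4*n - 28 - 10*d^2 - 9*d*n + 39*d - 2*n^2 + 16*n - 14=-10*d^2 + d*(47 - 9*n) - 2*n^2 + 20*n - 42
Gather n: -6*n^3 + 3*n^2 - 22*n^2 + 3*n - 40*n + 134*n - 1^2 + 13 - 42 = -6*n^3 - 19*n^2 + 97*n - 30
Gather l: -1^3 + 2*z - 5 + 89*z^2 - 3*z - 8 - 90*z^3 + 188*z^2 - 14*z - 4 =-90*z^3 + 277*z^2 - 15*z - 18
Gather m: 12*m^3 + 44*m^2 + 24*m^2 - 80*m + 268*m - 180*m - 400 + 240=12*m^3 + 68*m^2 + 8*m - 160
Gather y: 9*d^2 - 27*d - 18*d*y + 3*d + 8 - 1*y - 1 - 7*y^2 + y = 9*d^2 - 18*d*y - 24*d - 7*y^2 + 7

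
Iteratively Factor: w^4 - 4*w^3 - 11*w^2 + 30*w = (w)*(w^3 - 4*w^2 - 11*w + 30) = w*(w + 3)*(w^2 - 7*w + 10) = w*(w - 2)*(w + 3)*(w - 5)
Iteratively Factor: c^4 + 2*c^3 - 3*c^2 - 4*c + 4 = (c - 1)*(c^3 + 3*c^2 - 4) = (c - 1)^2*(c^2 + 4*c + 4) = (c - 1)^2*(c + 2)*(c + 2)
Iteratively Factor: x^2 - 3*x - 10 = (x - 5)*(x + 2)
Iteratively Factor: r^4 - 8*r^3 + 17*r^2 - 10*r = (r)*(r^3 - 8*r^2 + 17*r - 10) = r*(r - 2)*(r^2 - 6*r + 5) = r*(r - 2)*(r - 1)*(r - 5)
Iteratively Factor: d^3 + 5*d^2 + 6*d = (d + 2)*(d^2 + 3*d) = (d + 2)*(d + 3)*(d)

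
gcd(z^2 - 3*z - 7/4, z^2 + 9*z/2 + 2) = z + 1/2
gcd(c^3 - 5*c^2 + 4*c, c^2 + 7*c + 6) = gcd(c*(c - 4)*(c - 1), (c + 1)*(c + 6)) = 1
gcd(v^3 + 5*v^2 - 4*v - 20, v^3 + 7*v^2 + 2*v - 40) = v^2 + 3*v - 10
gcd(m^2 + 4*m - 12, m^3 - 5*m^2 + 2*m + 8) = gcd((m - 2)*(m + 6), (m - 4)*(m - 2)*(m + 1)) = m - 2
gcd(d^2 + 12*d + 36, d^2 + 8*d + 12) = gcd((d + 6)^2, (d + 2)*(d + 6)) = d + 6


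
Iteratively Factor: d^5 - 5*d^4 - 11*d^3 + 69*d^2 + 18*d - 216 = (d + 2)*(d^4 - 7*d^3 + 3*d^2 + 63*d - 108) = (d + 2)*(d + 3)*(d^3 - 10*d^2 + 33*d - 36) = (d - 3)*(d + 2)*(d + 3)*(d^2 - 7*d + 12) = (d - 4)*(d - 3)*(d + 2)*(d + 3)*(d - 3)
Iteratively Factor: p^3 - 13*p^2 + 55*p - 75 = (p - 5)*(p^2 - 8*p + 15) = (p - 5)^2*(p - 3)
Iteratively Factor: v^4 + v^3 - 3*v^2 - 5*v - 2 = (v - 2)*(v^3 + 3*v^2 + 3*v + 1) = (v - 2)*(v + 1)*(v^2 + 2*v + 1) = (v - 2)*(v + 1)^2*(v + 1)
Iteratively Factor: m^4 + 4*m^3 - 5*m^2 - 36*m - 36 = (m + 2)*(m^3 + 2*m^2 - 9*m - 18) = (m + 2)*(m + 3)*(m^2 - m - 6) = (m + 2)^2*(m + 3)*(m - 3)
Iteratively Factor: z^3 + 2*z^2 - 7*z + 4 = (z + 4)*(z^2 - 2*z + 1) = (z - 1)*(z + 4)*(z - 1)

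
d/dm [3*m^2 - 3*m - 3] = 6*m - 3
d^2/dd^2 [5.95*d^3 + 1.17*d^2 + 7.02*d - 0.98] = 35.7*d + 2.34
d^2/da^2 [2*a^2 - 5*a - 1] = 4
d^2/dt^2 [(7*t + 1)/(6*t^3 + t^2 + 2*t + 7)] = 2*(4*(7*t + 1)*(9*t^2 + t + 1)^2 - (126*t^2 + 14*t + (7*t + 1)*(18*t + 1) + 14)*(6*t^3 + t^2 + 2*t + 7))/(6*t^3 + t^2 + 2*t + 7)^3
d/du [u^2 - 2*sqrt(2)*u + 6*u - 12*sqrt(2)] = 2*u - 2*sqrt(2) + 6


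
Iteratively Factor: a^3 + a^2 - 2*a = (a - 1)*(a^2 + 2*a) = (a - 1)*(a + 2)*(a)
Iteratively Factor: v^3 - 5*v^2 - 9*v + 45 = (v - 5)*(v^2 - 9) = (v - 5)*(v - 3)*(v + 3)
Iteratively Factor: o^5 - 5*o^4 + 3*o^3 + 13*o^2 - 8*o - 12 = (o + 1)*(o^4 - 6*o^3 + 9*o^2 + 4*o - 12) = (o + 1)^2*(o^3 - 7*o^2 + 16*o - 12) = (o - 3)*(o + 1)^2*(o^2 - 4*o + 4) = (o - 3)*(o - 2)*(o + 1)^2*(o - 2)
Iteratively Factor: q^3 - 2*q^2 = (q)*(q^2 - 2*q) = q*(q - 2)*(q)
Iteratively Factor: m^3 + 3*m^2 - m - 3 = (m + 1)*(m^2 + 2*m - 3) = (m + 1)*(m + 3)*(m - 1)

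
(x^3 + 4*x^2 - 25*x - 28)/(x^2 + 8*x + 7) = x - 4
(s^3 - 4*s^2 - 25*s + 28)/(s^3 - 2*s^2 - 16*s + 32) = (s^2 - 8*s + 7)/(s^2 - 6*s + 8)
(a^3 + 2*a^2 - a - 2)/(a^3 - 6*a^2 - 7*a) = (a^2 + a - 2)/(a*(a - 7))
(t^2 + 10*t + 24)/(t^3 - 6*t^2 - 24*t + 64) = (t + 6)/(t^2 - 10*t + 16)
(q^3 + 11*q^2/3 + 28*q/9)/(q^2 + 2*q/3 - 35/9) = q*(3*q + 4)/(3*q - 5)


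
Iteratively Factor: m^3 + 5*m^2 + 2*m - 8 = (m - 1)*(m^2 + 6*m + 8) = (m - 1)*(m + 4)*(m + 2)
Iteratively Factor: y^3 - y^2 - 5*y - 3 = (y - 3)*(y^2 + 2*y + 1) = (y - 3)*(y + 1)*(y + 1)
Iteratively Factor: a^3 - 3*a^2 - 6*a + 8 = (a - 4)*(a^2 + a - 2) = (a - 4)*(a - 1)*(a + 2)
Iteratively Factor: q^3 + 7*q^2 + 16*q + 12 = (q + 2)*(q^2 + 5*q + 6) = (q + 2)*(q + 3)*(q + 2)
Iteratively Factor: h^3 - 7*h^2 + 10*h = (h - 5)*(h^2 - 2*h) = (h - 5)*(h - 2)*(h)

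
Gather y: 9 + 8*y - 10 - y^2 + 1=-y^2 + 8*y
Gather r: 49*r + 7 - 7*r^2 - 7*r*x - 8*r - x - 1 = -7*r^2 + r*(41 - 7*x) - x + 6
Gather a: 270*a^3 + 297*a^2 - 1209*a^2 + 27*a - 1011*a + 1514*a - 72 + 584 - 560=270*a^3 - 912*a^2 + 530*a - 48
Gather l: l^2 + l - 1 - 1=l^2 + l - 2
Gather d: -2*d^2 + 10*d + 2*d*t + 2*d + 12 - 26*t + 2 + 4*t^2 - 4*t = -2*d^2 + d*(2*t + 12) + 4*t^2 - 30*t + 14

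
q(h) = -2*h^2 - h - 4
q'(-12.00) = 47.00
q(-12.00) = -280.00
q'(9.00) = -37.00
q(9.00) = -175.00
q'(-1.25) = 4.00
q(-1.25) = -5.88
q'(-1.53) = 5.12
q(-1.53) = -7.15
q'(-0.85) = 2.40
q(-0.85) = -4.60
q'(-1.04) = 3.16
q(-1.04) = -5.12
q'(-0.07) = -0.72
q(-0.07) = -3.94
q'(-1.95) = 6.80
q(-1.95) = -9.66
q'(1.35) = -6.40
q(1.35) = -9.00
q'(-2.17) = 7.68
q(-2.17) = -11.25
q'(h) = -4*h - 1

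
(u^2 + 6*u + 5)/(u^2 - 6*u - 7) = (u + 5)/(u - 7)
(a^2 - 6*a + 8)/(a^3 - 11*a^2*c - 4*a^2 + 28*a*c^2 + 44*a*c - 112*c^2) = (a - 2)/(a^2 - 11*a*c + 28*c^2)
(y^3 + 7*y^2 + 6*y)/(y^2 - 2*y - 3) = y*(y + 6)/(y - 3)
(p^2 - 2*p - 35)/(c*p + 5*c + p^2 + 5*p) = (p - 7)/(c + p)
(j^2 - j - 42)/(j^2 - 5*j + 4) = (j^2 - j - 42)/(j^2 - 5*j + 4)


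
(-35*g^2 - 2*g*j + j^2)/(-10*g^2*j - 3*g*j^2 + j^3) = (35*g^2 + 2*g*j - j^2)/(j*(10*g^2 + 3*g*j - j^2))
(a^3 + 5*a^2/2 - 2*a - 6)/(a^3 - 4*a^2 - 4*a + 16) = (a^2 + a/2 - 3)/(a^2 - 6*a + 8)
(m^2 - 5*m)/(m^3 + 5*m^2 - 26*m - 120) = m/(m^2 + 10*m + 24)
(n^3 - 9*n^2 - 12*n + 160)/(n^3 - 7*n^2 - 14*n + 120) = (n - 8)/(n - 6)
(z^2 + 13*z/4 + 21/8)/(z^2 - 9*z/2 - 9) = (z + 7/4)/(z - 6)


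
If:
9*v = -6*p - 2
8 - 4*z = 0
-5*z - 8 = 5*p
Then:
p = -18/5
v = 98/45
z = 2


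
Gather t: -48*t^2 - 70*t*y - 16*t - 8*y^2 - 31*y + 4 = -48*t^2 + t*(-70*y - 16) - 8*y^2 - 31*y + 4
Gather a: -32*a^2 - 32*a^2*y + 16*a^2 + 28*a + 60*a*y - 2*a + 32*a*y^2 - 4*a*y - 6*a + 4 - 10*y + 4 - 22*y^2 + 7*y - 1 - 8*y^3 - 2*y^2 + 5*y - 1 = a^2*(-32*y - 16) + a*(32*y^2 + 56*y + 20) - 8*y^3 - 24*y^2 + 2*y + 6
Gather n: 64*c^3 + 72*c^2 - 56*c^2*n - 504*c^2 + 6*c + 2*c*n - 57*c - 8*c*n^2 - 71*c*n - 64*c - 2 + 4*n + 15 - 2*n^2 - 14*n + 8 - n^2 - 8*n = 64*c^3 - 432*c^2 - 115*c + n^2*(-8*c - 3) + n*(-56*c^2 - 69*c - 18) + 21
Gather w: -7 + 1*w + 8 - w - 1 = 0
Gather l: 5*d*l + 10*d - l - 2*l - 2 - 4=10*d + l*(5*d - 3) - 6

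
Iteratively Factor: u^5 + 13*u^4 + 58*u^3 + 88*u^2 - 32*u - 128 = (u + 4)*(u^4 + 9*u^3 + 22*u^2 - 32) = (u - 1)*(u + 4)*(u^3 + 10*u^2 + 32*u + 32) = (u - 1)*(u + 2)*(u + 4)*(u^2 + 8*u + 16) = (u - 1)*(u + 2)*(u + 4)^2*(u + 4)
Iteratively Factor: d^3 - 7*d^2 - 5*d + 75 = (d + 3)*(d^2 - 10*d + 25) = (d - 5)*(d + 3)*(d - 5)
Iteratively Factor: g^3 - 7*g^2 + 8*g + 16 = (g - 4)*(g^2 - 3*g - 4) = (g - 4)*(g + 1)*(g - 4)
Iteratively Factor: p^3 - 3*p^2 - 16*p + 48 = (p - 3)*(p^2 - 16) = (p - 4)*(p - 3)*(p + 4)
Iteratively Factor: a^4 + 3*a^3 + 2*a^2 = (a)*(a^3 + 3*a^2 + 2*a) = a*(a + 2)*(a^2 + a) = a^2*(a + 2)*(a + 1)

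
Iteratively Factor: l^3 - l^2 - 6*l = (l)*(l^2 - l - 6) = l*(l - 3)*(l + 2)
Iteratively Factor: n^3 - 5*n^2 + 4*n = (n - 4)*(n^2 - n) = n*(n - 4)*(n - 1)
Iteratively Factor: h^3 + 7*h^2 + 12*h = (h + 3)*(h^2 + 4*h) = h*(h + 3)*(h + 4)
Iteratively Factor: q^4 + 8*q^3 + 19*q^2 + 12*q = (q)*(q^3 + 8*q^2 + 19*q + 12) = q*(q + 3)*(q^2 + 5*q + 4) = q*(q + 1)*(q + 3)*(q + 4)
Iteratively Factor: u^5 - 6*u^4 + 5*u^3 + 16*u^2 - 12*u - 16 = (u - 2)*(u^4 - 4*u^3 - 3*u^2 + 10*u + 8) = (u - 4)*(u - 2)*(u^3 - 3*u - 2) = (u - 4)*(u - 2)^2*(u^2 + 2*u + 1) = (u - 4)*(u - 2)^2*(u + 1)*(u + 1)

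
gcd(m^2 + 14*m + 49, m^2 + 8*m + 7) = m + 7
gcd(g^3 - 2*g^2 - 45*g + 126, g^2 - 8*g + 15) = g - 3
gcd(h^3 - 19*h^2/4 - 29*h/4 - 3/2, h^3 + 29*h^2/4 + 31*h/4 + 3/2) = h^2 + 5*h/4 + 1/4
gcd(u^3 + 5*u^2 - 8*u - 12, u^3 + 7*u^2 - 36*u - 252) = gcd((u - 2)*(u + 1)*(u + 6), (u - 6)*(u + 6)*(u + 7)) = u + 6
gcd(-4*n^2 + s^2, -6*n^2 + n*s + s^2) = -2*n + s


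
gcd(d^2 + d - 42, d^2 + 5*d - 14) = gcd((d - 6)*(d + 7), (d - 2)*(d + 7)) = d + 7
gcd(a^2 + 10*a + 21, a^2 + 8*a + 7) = a + 7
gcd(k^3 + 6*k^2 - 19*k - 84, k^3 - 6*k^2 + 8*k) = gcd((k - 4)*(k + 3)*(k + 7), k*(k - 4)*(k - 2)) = k - 4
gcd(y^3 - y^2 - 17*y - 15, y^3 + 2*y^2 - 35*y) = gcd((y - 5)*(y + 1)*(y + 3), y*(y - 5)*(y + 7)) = y - 5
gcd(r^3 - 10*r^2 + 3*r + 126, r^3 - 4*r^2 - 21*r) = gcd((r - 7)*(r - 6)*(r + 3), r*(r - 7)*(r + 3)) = r^2 - 4*r - 21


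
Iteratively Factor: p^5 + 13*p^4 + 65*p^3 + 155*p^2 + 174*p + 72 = (p + 3)*(p^4 + 10*p^3 + 35*p^2 + 50*p + 24) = (p + 2)*(p + 3)*(p^3 + 8*p^2 + 19*p + 12) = (p + 2)*(p + 3)*(p + 4)*(p^2 + 4*p + 3) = (p + 1)*(p + 2)*(p + 3)*(p + 4)*(p + 3)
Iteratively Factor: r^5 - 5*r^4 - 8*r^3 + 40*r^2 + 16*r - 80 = (r - 5)*(r^4 - 8*r^2 + 16) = (r - 5)*(r + 2)*(r^3 - 2*r^2 - 4*r + 8) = (r - 5)*(r - 2)*(r + 2)*(r^2 - 4) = (r - 5)*(r - 2)^2*(r + 2)*(r + 2)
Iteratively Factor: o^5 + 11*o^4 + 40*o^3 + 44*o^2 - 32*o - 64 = (o + 2)*(o^4 + 9*o^3 + 22*o^2 - 32) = (o - 1)*(o + 2)*(o^3 + 10*o^2 + 32*o + 32) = (o - 1)*(o + 2)*(o + 4)*(o^2 + 6*o + 8) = (o - 1)*(o + 2)*(o + 4)^2*(o + 2)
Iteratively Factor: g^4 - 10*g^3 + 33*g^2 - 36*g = (g - 3)*(g^3 - 7*g^2 + 12*g) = (g - 4)*(g - 3)*(g^2 - 3*g) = g*(g - 4)*(g - 3)*(g - 3)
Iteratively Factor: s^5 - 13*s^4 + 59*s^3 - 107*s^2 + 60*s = (s)*(s^4 - 13*s^3 + 59*s^2 - 107*s + 60) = s*(s - 5)*(s^3 - 8*s^2 + 19*s - 12) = s*(s - 5)*(s - 4)*(s^2 - 4*s + 3) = s*(s - 5)*(s - 4)*(s - 1)*(s - 3)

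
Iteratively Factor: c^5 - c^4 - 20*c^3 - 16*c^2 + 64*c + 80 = (c + 2)*(c^4 - 3*c^3 - 14*c^2 + 12*c + 40) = (c - 2)*(c + 2)*(c^3 - c^2 - 16*c - 20) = (c - 5)*(c - 2)*(c + 2)*(c^2 + 4*c + 4) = (c - 5)*(c - 2)*(c + 2)^2*(c + 2)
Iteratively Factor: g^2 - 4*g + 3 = (g - 1)*(g - 3)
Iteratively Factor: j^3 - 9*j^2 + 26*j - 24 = (j - 2)*(j^2 - 7*j + 12) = (j - 3)*(j - 2)*(j - 4)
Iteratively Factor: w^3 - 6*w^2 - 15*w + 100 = (w - 5)*(w^2 - w - 20) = (w - 5)^2*(w + 4)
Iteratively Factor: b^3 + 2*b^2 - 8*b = (b)*(b^2 + 2*b - 8) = b*(b - 2)*(b + 4)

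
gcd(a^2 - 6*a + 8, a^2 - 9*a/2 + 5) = a - 2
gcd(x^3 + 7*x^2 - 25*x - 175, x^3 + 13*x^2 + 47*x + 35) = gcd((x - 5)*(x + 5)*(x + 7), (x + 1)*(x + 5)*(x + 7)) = x^2 + 12*x + 35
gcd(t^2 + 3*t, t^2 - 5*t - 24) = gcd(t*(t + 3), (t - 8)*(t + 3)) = t + 3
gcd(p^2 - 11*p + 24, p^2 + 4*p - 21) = p - 3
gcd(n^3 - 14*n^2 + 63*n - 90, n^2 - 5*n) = n - 5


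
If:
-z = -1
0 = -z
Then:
No Solution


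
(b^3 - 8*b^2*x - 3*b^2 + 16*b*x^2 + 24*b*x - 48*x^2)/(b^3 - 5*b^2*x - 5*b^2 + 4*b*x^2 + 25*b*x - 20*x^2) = (-b^2 + 4*b*x + 3*b - 12*x)/(-b^2 + b*x + 5*b - 5*x)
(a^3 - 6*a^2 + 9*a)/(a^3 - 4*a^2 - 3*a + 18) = a/(a + 2)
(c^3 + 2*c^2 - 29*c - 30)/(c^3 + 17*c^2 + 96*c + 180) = (c^2 - 4*c - 5)/(c^2 + 11*c + 30)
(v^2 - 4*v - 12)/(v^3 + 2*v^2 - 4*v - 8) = (v - 6)/(v^2 - 4)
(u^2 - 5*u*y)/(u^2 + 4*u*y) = (u - 5*y)/(u + 4*y)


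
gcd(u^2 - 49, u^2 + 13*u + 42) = u + 7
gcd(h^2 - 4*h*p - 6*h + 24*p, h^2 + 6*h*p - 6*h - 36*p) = h - 6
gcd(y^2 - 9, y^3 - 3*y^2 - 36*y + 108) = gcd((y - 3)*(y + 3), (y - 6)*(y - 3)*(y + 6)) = y - 3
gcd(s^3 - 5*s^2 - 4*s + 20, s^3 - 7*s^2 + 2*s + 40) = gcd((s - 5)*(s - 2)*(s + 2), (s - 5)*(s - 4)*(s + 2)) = s^2 - 3*s - 10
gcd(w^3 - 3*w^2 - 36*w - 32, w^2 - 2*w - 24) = w + 4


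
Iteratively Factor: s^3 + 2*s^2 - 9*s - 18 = (s + 3)*(s^2 - s - 6) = (s + 2)*(s + 3)*(s - 3)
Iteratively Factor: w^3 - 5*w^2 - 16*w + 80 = (w - 5)*(w^2 - 16) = (w - 5)*(w + 4)*(w - 4)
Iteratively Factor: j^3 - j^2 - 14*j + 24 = (j + 4)*(j^2 - 5*j + 6) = (j - 2)*(j + 4)*(j - 3)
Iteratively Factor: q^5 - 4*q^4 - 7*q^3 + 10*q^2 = (q - 5)*(q^4 + q^3 - 2*q^2) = (q - 5)*(q - 1)*(q^3 + 2*q^2) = q*(q - 5)*(q - 1)*(q^2 + 2*q) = q*(q - 5)*(q - 1)*(q + 2)*(q)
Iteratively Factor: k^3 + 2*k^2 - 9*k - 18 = (k + 2)*(k^2 - 9) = (k - 3)*(k + 2)*(k + 3)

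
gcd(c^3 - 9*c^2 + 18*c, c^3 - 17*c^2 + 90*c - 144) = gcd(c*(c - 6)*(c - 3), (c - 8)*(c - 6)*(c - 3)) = c^2 - 9*c + 18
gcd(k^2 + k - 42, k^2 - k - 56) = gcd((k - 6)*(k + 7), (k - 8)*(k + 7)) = k + 7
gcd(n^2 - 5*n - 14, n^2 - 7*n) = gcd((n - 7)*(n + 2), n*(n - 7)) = n - 7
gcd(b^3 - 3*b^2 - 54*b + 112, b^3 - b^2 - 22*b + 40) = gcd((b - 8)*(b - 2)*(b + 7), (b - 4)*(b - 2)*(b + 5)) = b - 2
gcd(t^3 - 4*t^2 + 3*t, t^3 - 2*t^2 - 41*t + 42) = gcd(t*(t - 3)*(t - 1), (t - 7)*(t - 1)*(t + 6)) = t - 1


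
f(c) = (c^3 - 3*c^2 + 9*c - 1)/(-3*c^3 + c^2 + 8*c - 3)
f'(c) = (3*c^2 - 6*c + 9)/(-3*c^3 + c^2 + 8*c - 3) + (9*c^2 - 2*c - 8)*(c^3 - 3*c^2 + 9*c - 1)/(-3*c^3 + c^2 + 8*c - 3)^2 = (-8*c^4 + 70*c^3 - 51*c^2 + 20*c - 19)/(9*c^6 - 6*c^5 - 47*c^4 + 34*c^3 + 58*c^2 - 48*c + 9)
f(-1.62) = 47.68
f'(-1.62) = -1593.55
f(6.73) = -0.28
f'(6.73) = 0.00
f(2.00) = -1.86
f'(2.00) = 5.08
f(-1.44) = 6.64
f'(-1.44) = -32.62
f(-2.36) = -2.25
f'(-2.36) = -2.84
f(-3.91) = -0.88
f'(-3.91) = -0.27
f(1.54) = 12.79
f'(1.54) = 188.00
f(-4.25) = -0.81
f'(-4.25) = -0.20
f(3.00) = -0.51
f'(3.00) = 0.32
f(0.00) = 0.33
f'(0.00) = -2.11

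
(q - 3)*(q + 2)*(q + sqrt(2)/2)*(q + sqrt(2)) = q^4 - q^3 + 3*sqrt(2)*q^3/2 - 5*q^2 - 3*sqrt(2)*q^2/2 - 9*sqrt(2)*q - q - 6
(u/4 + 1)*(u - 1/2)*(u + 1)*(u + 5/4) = u^4/4 + 23*u^3/16 + 57*u^2/32 - u/32 - 5/8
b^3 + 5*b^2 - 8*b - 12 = (b - 2)*(b + 1)*(b + 6)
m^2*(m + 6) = m^3 + 6*m^2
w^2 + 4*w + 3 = (w + 1)*(w + 3)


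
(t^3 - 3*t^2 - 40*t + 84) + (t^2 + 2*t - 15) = t^3 - 2*t^2 - 38*t + 69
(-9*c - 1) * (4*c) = -36*c^2 - 4*c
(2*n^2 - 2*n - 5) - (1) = 2*n^2 - 2*n - 6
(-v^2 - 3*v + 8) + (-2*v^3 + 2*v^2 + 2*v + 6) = -2*v^3 + v^2 - v + 14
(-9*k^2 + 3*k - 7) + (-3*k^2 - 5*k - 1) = -12*k^2 - 2*k - 8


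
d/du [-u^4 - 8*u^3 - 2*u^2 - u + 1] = -4*u^3 - 24*u^2 - 4*u - 1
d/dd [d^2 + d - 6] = 2*d + 1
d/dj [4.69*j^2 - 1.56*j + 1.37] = 9.38*j - 1.56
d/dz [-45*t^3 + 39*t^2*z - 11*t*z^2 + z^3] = 39*t^2 - 22*t*z + 3*z^2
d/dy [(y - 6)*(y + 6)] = 2*y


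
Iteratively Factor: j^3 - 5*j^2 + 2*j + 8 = (j - 2)*(j^2 - 3*j - 4) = (j - 2)*(j + 1)*(j - 4)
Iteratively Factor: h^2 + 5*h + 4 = (h + 4)*(h + 1)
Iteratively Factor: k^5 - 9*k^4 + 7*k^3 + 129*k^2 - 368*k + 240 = (k - 3)*(k^4 - 6*k^3 - 11*k^2 + 96*k - 80) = (k - 3)*(k + 4)*(k^3 - 10*k^2 + 29*k - 20) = (k - 4)*(k - 3)*(k + 4)*(k^2 - 6*k + 5) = (k - 5)*(k - 4)*(k - 3)*(k + 4)*(k - 1)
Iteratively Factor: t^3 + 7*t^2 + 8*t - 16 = (t + 4)*(t^2 + 3*t - 4) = (t + 4)^2*(t - 1)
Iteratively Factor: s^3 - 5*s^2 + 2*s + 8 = (s - 4)*(s^2 - s - 2) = (s - 4)*(s - 2)*(s + 1)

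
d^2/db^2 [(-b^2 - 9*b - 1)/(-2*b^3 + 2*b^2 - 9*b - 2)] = 2*(4*b^6 + 108*b^5 - 138*b^4 - 168*b^3 - 138*b^2 + 42*b - 73)/(8*b^9 - 24*b^8 + 132*b^7 - 200*b^6 + 546*b^5 - 246*b^4 + 537*b^3 + 462*b^2 + 108*b + 8)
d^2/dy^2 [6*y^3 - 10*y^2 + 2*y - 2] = 36*y - 20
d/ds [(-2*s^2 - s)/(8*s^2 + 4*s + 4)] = (-4*s - 1)/(4*(4*s^4 + 4*s^3 + 5*s^2 + 2*s + 1))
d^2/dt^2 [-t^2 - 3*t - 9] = -2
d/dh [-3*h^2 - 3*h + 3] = -6*h - 3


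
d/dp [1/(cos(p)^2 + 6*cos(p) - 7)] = 2*(cos(p) + 3)*sin(p)/(cos(p)^2 + 6*cos(p) - 7)^2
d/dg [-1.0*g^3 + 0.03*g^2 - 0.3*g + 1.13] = -3.0*g^2 + 0.06*g - 0.3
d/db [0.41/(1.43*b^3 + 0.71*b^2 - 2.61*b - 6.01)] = (-1.7589*b^2 - 0.5822*b + 1.0701)/(1.43*b^3 + 0.71*b^2 - 2.61*b - 6.01)^2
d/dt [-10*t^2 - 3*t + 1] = -20*t - 3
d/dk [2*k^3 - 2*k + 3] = 6*k^2 - 2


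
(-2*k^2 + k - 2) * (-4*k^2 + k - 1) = 8*k^4 - 6*k^3 + 11*k^2 - 3*k + 2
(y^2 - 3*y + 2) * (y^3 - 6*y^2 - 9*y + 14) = y^5 - 9*y^4 + 11*y^3 + 29*y^2 - 60*y + 28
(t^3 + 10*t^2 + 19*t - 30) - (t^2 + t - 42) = t^3 + 9*t^2 + 18*t + 12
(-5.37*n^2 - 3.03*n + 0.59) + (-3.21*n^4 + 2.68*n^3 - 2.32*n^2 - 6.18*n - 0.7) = -3.21*n^4 + 2.68*n^3 - 7.69*n^2 - 9.21*n - 0.11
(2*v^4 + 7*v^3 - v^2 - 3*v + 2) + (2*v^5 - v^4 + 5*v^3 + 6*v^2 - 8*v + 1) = 2*v^5 + v^4 + 12*v^3 + 5*v^2 - 11*v + 3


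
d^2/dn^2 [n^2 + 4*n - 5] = 2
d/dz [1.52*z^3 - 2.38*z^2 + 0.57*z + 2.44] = 4.56*z^2 - 4.76*z + 0.57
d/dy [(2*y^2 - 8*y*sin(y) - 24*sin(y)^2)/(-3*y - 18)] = 2*(y^2 - 4*y*sin(y) + 2*(y + 6)*(2*y*cos(y) - y + 2*sin(y) + 6*sin(2*y)) - 12*sin(y)^2)/(3*(y + 6)^2)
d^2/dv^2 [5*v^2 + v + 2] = 10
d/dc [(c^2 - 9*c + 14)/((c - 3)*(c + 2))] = 4*(2*c^2 - 10*c + 17)/(c^4 - 2*c^3 - 11*c^2 + 12*c + 36)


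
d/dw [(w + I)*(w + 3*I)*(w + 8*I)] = 3*w^2 + 24*I*w - 35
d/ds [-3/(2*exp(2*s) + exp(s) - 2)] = (12*exp(s) + 3)*exp(s)/(2*exp(2*s) + exp(s) - 2)^2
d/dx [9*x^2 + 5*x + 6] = 18*x + 5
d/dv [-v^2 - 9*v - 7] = -2*v - 9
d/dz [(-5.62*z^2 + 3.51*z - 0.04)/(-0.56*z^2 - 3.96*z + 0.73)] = (24.2208*z^2 - 8.25*z + 2.4039)/(0.3136*z^4 + 4.4352*z^3 + 14.864*z^2 - 5.7816*z + 0.5329)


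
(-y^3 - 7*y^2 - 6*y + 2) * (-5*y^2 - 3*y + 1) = 5*y^5 + 38*y^4 + 50*y^3 + y^2 - 12*y + 2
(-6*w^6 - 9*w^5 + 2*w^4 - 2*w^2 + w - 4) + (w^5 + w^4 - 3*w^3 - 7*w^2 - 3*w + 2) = -6*w^6 - 8*w^5 + 3*w^4 - 3*w^3 - 9*w^2 - 2*w - 2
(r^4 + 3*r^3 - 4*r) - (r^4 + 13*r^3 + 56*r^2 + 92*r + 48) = -10*r^3 - 56*r^2 - 96*r - 48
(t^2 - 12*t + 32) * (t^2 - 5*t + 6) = t^4 - 17*t^3 + 98*t^2 - 232*t + 192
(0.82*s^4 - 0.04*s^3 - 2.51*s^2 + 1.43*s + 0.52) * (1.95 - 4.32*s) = -3.5424*s^5 + 1.7718*s^4 + 10.7652*s^3 - 11.0721*s^2 + 0.5421*s + 1.014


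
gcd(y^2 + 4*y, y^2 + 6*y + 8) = y + 4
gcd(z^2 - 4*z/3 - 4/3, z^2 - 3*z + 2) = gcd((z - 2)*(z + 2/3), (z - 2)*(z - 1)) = z - 2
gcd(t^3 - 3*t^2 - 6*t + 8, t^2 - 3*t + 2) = t - 1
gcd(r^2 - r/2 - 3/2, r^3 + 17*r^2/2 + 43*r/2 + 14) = r + 1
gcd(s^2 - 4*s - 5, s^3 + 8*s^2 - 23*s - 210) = s - 5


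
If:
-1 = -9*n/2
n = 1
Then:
No Solution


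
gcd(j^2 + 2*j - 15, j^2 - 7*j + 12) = j - 3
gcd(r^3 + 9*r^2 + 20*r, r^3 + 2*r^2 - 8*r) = r^2 + 4*r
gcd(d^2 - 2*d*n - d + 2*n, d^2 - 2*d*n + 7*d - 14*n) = d - 2*n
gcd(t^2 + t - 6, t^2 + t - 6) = t^2 + t - 6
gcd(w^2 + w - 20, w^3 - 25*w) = w + 5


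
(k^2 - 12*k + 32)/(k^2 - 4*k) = (k - 8)/k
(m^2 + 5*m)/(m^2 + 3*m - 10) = m/(m - 2)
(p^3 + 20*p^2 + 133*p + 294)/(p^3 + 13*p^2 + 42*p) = (p + 7)/p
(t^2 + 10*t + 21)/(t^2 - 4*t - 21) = (t + 7)/(t - 7)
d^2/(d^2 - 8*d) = d/(d - 8)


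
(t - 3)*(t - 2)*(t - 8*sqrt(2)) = t^3 - 8*sqrt(2)*t^2 - 5*t^2 + 6*t + 40*sqrt(2)*t - 48*sqrt(2)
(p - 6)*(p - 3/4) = p^2 - 27*p/4 + 9/2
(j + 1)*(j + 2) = j^2 + 3*j + 2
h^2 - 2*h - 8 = (h - 4)*(h + 2)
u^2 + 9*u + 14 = (u + 2)*(u + 7)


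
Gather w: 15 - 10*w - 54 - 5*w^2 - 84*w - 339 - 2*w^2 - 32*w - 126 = -7*w^2 - 126*w - 504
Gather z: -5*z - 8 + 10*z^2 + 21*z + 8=10*z^2 + 16*z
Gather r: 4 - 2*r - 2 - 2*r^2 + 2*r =2 - 2*r^2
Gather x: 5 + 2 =7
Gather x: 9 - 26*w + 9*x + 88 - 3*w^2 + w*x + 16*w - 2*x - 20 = -3*w^2 - 10*w + x*(w + 7) + 77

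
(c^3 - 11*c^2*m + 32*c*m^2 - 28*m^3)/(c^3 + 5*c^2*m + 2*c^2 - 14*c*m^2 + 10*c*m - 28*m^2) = (c^2 - 9*c*m + 14*m^2)/(c^2 + 7*c*m + 2*c + 14*m)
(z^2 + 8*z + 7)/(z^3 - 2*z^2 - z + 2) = (z + 7)/(z^2 - 3*z + 2)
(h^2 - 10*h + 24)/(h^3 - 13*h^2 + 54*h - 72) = 1/(h - 3)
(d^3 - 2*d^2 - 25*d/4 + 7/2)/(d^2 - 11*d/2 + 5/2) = (d^2 - 3*d/2 - 7)/(d - 5)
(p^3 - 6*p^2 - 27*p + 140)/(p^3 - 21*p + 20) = (p - 7)/(p - 1)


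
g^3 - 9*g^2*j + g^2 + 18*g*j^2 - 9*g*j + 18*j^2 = (g + 1)*(g - 6*j)*(g - 3*j)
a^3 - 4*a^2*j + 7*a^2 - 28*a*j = a*(a + 7)*(a - 4*j)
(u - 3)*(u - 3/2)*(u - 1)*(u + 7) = u^4 + 3*u^3/2 - 59*u^2/2 + 117*u/2 - 63/2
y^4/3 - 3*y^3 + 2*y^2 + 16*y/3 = y*(y/3 + 1/3)*(y - 8)*(y - 2)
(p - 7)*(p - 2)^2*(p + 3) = p^4 - 8*p^3 - p^2 + 68*p - 84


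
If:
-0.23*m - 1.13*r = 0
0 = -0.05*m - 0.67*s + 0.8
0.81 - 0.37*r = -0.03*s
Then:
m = -11.58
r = 2.36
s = 2.06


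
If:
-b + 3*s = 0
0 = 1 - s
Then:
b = 3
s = 1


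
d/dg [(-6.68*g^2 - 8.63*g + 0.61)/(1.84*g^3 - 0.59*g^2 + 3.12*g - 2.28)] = (12.2912*g^4 + 31.7584*g^3 - 29.3005*g^2 + 31.1806*g + 17.7732)/(3.3856*g^6 - 2.1712*g^5 + 11.8297*g^4 - 12.072*g^3 + 12.4248*g^2 - 14.2272*g + 5.1984)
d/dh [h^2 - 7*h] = 2*h - 7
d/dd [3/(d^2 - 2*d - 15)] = 6*(1 - d)/(-d^2 + 2*d + 15)^2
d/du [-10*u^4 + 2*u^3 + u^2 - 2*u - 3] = -40*u^3 + 6*u^2 + 2*u - 2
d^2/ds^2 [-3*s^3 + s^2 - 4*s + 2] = 2 - 18*s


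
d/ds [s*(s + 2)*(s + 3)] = 3*s^2 + 10*s + 6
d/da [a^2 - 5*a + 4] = 2*a - 5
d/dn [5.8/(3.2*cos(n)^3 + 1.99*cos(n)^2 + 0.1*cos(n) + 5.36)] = (55.68*cos(n)^2 + 23.084*cos(n) + 0.58)*sin(n)/(3.2*cos(n)^3 + 1.99*cos(n)^2 + 0.1*cos(n) + 5.36)^2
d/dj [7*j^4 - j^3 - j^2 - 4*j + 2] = 28*j^3 - 3*j^2 - 2*j - 4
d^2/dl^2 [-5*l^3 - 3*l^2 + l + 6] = -30*l - 6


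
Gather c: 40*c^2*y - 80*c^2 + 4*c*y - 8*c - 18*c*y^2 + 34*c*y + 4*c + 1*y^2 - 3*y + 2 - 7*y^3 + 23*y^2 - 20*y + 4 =c^2*(40*y - 80) + c*(-18*y^2 + 38*y - 4) - 7*y^3 + 24*y^2 - 23*y + 6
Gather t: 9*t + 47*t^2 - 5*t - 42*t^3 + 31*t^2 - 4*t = -42*t^3 + 78*t^2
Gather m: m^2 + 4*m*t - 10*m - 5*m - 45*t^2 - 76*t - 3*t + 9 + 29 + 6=m^2 + m*(4*t - 15) - 45*t^2 - 79*t + 44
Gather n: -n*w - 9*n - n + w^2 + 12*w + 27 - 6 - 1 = n*(-w - 10) + w^2 + 12*w + 20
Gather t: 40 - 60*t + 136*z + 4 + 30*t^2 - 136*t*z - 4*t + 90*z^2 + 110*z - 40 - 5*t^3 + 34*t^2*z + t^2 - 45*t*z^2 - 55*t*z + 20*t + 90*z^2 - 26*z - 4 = -5*t^3 + t^2*(34*z + 31) + t*(-45*z^2 - 191*z - 44) + 180*z^2 + 220*z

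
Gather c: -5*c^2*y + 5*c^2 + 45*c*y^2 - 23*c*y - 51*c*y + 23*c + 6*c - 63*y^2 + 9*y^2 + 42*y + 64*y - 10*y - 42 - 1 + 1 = c^2*(5 - 5*y) + c*(45*y^2 - 74*y + 29) - 54*y^2 + 96*y - 42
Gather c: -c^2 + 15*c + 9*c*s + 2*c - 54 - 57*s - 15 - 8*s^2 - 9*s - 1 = -c^2 + c*(9*s + 17) - 8*s^2 - 66*s - 70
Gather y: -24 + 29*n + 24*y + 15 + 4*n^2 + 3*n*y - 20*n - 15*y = 4*n^2 + 9*n + y*(3*n + 9) - 9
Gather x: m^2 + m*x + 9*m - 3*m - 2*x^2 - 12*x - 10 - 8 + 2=m^2 + 6*m - 2*x^2 + x*(m - 12) - 16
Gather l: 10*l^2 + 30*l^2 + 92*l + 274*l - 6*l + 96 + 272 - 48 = 40*l^2 + 360*l + 320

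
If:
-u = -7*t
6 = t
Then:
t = 6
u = 42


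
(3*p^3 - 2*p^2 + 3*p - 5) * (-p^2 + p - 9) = -3*p^5 + 5*p^4 - 32*p^3 + 26*p^2 - 32*p + 45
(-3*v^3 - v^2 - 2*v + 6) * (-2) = 6*v^3 + 2*v^2 + 4*v - 12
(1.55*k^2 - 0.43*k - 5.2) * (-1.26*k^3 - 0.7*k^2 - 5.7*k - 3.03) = -1.953*k^5 - 0.5432*k^4 - 1.982*k^3 + 1.3945*k^2 + 30.9429*k + 15.756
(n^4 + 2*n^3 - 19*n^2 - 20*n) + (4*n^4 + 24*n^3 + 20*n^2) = 5*n^4 + 26*n^3 + n^2 - 20*n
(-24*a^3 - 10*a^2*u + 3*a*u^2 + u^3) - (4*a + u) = -24*a^3 - 10*a^2*u + 3*a*u^2 - 4*a + u^3 - u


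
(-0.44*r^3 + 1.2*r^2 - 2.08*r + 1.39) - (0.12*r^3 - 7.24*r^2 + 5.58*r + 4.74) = -0.56*r^3 + 8.44*r^2 - 7.66*r - 3.35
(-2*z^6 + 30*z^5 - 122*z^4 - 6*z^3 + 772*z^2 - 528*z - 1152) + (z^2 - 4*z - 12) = -2*z^6 + 30*z^5 - 122*z^4 - 6*z^3 + 773*z^2 - 532*z - 1164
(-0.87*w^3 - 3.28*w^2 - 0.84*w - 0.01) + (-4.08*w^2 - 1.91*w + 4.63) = -0.87*w^3 - 7.36*w^2 - 2.75*w + 4.62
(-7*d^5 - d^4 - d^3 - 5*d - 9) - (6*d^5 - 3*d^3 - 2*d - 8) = -13*d^5 - d^4 + 2*d^3 - 3*d - 1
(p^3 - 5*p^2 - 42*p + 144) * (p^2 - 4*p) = p^5 - 9*p^4 - 22*p^3 + 312*p^2 - 576*p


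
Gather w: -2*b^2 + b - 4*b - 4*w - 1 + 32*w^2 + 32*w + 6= -2*b^2 - 3*b + 32*w^2 + 28*w + 5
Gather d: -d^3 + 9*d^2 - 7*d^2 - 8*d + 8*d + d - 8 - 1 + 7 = -d^3 + 2*d^2 + d - 2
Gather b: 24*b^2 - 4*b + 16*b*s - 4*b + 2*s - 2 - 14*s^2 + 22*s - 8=24*b^2 + b*(16*s - 8) - 14*s^2 + 24*s - 10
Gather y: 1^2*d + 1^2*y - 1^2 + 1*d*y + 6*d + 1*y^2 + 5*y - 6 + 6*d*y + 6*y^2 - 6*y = 7*d*y + 7*d + 7*y^2 - 7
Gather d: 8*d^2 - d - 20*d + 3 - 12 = 8*d^2 - 21*d - 9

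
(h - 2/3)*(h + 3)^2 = h^3 + 16*h^2/3 + 5*h - 6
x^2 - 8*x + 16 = (x - 4)^2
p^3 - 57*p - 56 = (p - 8)*(p + 1)*(p + 7)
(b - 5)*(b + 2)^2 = b^3 - b^2 - 16*b - 20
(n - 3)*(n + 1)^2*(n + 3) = n^4 + 2*n^3 - 8*n^2 - 18*n - 9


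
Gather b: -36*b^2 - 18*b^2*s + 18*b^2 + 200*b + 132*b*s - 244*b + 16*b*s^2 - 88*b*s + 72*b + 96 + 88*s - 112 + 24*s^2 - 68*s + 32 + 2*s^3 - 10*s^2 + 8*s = b^2*(-18*s - 18) + b*(16*s^2 + 44*s + 28) + 2*s^3 + 14*s^2 + 28*s + 16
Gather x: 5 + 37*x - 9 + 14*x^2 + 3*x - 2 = 14*x^2 + 40*x - 6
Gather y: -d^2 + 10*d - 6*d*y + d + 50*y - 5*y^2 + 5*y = -d^2 + 11*d - 5*y^2 + y*(55 - 6*d)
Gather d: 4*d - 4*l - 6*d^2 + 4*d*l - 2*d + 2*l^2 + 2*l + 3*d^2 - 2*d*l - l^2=-3*d^2 + d*(2*l + 2) + l^2 - 2*l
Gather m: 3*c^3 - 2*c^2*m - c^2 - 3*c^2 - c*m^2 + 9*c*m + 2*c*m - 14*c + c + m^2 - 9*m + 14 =3*c^3 - 4*c^2 - 13*c + m^2*(1 - c) + m*(-2*c^2 + 11*c - 9) + 14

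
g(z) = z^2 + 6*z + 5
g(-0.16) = 4.07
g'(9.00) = 24.00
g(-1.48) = -1.69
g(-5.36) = 1.57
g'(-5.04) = -4.08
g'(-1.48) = 3.04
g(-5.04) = 0.16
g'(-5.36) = -4.72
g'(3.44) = 12.88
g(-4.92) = -0.31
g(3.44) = 37.47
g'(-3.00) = 0.00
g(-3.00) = -4.00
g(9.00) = 140.00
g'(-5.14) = -4.28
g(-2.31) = -3.52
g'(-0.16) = 5.68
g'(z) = 2*z + 6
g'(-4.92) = -3.84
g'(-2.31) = 1.38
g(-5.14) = 0.58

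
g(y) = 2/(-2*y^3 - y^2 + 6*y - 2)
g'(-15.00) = 0.00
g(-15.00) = 0.00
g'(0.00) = -3.00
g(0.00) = -1.00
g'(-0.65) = -0.29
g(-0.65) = -0.35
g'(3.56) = 0.02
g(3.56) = -0.02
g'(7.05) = 0.00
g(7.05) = -0.00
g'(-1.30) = 0.06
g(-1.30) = -0.28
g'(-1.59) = 0.33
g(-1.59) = -0.33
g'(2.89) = 0.06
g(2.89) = -0.05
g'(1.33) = 59.57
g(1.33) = -4.05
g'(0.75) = -1.88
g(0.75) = 1.83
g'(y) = 2*(6*y^2 + 2*y - 6)/(-2*y^3 - y^2 + 6*y - 2)^2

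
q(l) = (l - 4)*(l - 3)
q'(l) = 2*l - 7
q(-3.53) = 49.17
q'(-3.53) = -14.06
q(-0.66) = 17.06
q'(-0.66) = -8.32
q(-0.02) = 12.14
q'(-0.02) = -7.04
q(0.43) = 9.17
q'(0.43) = -6.14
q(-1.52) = 24.95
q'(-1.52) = -10.04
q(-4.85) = 69.47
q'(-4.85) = -16.70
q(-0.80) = 18.24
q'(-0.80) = -8.60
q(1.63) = 3.25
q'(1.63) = -3.74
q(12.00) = 72.00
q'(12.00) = 17.00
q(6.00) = 6.00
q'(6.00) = 5.00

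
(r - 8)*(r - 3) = r^2 - 11*r + 24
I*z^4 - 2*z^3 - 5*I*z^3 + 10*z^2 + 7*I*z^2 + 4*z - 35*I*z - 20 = (z - 5)*(z - I)*(z + 4*I)*(I*z + 1)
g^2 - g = g*(g - 1)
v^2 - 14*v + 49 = (v - 7)^2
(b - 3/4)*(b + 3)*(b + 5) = b^3 + 29*b^2/4 + 9*b - 45/4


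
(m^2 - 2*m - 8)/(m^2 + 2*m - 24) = (m + 2)/(m + 6)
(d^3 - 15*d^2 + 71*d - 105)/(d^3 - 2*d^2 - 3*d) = (d^2 - 12*d + 35)/(d*(d + 1))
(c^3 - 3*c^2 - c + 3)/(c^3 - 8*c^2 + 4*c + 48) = (c^3 - 3*c^2 - c + 3)/(c^3 - 8*c^2 + 4*c + 48)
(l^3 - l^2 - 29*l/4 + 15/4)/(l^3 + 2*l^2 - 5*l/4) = (l - 3)/l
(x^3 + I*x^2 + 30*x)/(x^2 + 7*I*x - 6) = x*(x - 5*I)/(x + I)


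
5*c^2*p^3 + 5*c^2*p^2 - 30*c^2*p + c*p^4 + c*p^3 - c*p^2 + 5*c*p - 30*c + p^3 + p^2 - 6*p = (5*c + p)*(p - 2)*(p + 3)*(c*p + 1)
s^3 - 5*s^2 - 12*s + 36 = (s - 6)*(s - 2)*(s + 3)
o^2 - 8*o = o*(o - 8)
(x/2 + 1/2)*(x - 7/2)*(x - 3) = x^3/2 - 11*x^2/4 + 2*x + 21/4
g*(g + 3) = g^2 + 3*g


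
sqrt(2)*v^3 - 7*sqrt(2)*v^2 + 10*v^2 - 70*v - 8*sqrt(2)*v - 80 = (v - 8)*(v + 5*sqrt(2))*(sqrt(2)*v + sqrt(2))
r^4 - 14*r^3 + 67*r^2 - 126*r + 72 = (r - 6)*(r - 4)*(r - 3)*(r - 1)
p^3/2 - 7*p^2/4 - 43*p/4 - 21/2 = (p/2 + 1)*(p - 7)*(p + 3/2)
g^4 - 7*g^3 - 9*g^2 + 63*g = g*(g - 7)*(g - 3)*(g + 3)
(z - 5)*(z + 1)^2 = z^3 - 3*z^2 - 9*z - 5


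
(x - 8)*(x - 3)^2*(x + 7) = x^4 - 7*x^3 - 41*x^2 + 327*x - 504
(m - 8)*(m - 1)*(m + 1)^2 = m^4 - 7*m^3 - 9*m^2 + 7*m + 8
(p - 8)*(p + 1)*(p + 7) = p^3 - 57*p - 56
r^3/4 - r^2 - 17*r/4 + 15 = (r/4 + 1)*(r - 5)*(r - 3)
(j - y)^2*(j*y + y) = j^3*y - 2*j^2*y^2 + j^2*y + j*y^3 - 2*j*y^2 + y^3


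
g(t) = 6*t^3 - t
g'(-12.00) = 2591.00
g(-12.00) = -10356.00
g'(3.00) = 161.00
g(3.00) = 159.00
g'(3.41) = 208.31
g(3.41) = 234.50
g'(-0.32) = 0.84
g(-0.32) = 0.12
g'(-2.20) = 86.12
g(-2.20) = -61.69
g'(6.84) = 841.14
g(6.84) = 1913.24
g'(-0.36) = 1.33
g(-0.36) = 0.08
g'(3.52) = 222.03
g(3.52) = 258.17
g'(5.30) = 504.62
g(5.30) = 887.96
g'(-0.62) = 5.92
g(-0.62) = -0.81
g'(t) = 18*t^2 - 1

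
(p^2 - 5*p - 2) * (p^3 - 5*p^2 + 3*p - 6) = p^5 - 10*p^4 + 26*p^3 - 11*p^2 + 24*p + 12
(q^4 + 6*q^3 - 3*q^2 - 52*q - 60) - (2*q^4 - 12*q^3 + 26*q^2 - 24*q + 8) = -q^4 + 18*q^3 - 29*q^2 - 28*q - 68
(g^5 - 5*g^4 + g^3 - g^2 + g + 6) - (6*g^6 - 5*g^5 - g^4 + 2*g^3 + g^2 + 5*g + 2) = -6*g^6 + 6*g^5 - 4*g^4 - g^3 - 2*g^2 - 4*g + 4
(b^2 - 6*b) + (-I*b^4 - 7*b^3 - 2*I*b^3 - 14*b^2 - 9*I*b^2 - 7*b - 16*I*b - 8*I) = -I*b^4 - 7*b^3 - 2*I*b^3 - 13*b^2 - 9*I*b^2 - 13*b - 16*I*b - 8*I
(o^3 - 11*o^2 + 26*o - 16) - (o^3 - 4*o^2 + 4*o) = -7*o^2 + 22*o - 16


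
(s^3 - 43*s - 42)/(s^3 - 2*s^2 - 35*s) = (s^2 + 7*s + 6)/(s*(s + 5))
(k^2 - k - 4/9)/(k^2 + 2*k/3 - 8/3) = (k + 1/3)/(k + 2)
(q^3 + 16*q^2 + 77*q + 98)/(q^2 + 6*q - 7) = (q^2 + 9*q + 14)/(q - 1)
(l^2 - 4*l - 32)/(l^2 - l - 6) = (-l^2 + 4*l + 32)/(-l^2 + l + 6)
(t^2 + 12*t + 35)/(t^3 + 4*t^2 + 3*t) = (t^2 + 12*t + 35)/(t*(t^2 + 4*t + 3))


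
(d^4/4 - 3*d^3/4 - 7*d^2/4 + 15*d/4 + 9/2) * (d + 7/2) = d^5/4 + d^4/8 - 35*d^3/8 - 19*d^2/8 + 141*d/8 + 63/4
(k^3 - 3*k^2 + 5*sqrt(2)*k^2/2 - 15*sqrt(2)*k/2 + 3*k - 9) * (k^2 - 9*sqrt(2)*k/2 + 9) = k^5 - 3*k^4 - 2*sqrt(2)*k^4 - 21*k^3/2 + 6*sqrt(2)*k^3 + 9*sqrt(2)*k^2 + 63*k^2/2 - 27*sqrt(2)*k + 27*k - 81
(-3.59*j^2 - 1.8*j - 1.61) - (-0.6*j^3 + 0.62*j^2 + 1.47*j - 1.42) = 0.6*j^3 - 4.21*j^2 - 3.27*j - 0.19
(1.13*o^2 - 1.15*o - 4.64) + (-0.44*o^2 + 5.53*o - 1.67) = 0.69*o^2 + 4.38*o - 6.31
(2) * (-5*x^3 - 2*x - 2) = -10*x^3 - 4*x - 4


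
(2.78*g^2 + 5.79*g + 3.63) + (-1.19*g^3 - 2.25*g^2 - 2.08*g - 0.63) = -1.19*g^3 + 0.53*g^2 + 3.71*g + 3.0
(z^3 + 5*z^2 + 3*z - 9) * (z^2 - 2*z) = z^5 + 3*z^4 - 7*z^3 - 15*z^2 + 18*z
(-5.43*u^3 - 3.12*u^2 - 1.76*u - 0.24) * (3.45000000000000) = -18.7335*u^3 - 10.764*u^2 - 6.072*u - 0.828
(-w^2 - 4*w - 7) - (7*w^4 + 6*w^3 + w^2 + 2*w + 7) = -7*w^4 - 6*w^3 - 2*w^2 - 6*w - 14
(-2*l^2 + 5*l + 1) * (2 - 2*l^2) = 4*l^4 - 10*l^3 - 6*l^2 + 10*l + 2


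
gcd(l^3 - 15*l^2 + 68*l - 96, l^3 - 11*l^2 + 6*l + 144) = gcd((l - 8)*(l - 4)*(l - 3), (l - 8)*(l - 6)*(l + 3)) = l - 8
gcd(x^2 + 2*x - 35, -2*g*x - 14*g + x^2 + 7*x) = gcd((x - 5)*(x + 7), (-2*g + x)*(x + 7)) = x + 7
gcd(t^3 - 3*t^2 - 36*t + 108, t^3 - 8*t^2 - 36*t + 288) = t^2 - 36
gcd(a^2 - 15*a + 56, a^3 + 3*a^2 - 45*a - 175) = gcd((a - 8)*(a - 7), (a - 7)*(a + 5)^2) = a - 7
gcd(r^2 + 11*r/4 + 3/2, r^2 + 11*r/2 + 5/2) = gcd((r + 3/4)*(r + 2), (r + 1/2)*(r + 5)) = 1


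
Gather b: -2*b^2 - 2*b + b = -2*b^2 - b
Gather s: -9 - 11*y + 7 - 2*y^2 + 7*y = -2*y^2 - 4*y - 2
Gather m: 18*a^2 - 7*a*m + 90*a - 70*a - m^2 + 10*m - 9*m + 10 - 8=18*a^2 + 20*a - m^2 + m*(1 - 7*a) + 2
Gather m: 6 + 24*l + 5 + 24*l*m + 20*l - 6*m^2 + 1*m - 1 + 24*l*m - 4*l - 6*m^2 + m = 40*l - 12*m^2 + m*(48*l + 2) + 10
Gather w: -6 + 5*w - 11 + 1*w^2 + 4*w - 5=w^2 + 9*w - 22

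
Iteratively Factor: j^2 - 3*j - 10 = (j + 2)*(j - 5)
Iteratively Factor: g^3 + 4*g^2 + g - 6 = (g - 1)*(g^2 + 5*g + 6) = (g - 1)*(g + 3)*(g + 2)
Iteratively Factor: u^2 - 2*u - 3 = (u - 3)*(u + 1)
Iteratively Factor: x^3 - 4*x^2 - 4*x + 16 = (x - 4)*(x^2 - 4) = (x - 4)*(x + 2)*(x - 2)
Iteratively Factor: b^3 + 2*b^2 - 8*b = (b + 4)*(b^2 - 2*b) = (b - 2)*(b + 4)*(b)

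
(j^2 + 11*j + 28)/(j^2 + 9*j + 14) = (j + 4)/(j + 2)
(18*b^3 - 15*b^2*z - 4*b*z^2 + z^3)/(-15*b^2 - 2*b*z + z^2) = (6*b^2 - 7*b*z + z^2)/(-5*b + z)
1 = 1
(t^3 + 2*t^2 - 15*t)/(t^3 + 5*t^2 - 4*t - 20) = t*(t - 3)/(t^2 - 4)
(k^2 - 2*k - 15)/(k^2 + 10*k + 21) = (k - 5)/(k + 7)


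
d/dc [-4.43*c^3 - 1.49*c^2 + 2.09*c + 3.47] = -13.29*c^2 - 2.98*c + 2.09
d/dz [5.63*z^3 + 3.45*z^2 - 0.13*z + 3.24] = 16.89*z^2 + 6.9*z - 0.13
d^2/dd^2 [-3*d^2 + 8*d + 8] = -6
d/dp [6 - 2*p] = -2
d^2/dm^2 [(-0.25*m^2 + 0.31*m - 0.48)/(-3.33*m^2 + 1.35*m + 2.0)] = (3.5527136788005e-15*m^4 - 4.627368*m^3 + 41.926032*m^2 - 25.33464*m + 11.8172)/(36.926037*m^6 - 44.910045*m^5 - 48.326625*m^4 + 51.485625*m^3 + 29.025*m^2 - 16.2*m - 8.0)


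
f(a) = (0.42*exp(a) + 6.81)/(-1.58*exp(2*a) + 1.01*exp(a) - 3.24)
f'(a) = (0.42*exp(a) + 6.81)*(3.16*exp(2*a) - 1.01*exp(a))/(-1.58*exp(2*a) + 1.01*exp(a) - 3.24)^2 + 0.42*exp(a)/(-1.58*exp(2*a) + 1.01*exp(a) - 3.24)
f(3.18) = -0.02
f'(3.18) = 0.03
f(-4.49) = -2.11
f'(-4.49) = -0.01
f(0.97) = -0.68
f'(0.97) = 1.05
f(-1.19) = -2.25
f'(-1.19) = -0.05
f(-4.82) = -2.11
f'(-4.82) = -0.01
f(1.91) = -0.14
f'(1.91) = 0.24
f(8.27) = -0.00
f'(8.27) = 0.00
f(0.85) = -0.82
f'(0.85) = 1.18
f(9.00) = 0.00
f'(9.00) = 0.00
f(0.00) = -1.90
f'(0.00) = 0.96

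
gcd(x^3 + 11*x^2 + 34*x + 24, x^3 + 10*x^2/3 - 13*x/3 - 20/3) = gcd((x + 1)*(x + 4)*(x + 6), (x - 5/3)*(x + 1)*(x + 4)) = x^2 + 5*x + 4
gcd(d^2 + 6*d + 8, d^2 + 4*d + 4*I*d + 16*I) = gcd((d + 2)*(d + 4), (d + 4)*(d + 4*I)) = d + 4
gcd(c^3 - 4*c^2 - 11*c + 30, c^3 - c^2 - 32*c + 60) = c^2 - 7*c + 10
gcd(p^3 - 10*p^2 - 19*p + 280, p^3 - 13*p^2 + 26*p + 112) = p^2 - 15*p + 56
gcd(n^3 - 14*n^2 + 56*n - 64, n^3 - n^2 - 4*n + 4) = n - 2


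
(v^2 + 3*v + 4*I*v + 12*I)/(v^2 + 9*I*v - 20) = (v + 3)/(v + 5*I)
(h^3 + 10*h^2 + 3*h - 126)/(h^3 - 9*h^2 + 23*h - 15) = (h^2 + 13*h + 42)/(h^2 - 6*h + 5)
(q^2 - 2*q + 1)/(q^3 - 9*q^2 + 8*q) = (q - 1)/(q*(q - 8))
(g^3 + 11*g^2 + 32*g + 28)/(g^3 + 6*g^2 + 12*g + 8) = (g + 7)/(g + 2)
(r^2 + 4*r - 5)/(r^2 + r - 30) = (r^2 + 4*r - 5)/(r^2 + r - 30)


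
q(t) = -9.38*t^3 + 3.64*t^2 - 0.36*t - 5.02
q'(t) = -28.14*t^2 + 7.28*t - 0.36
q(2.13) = -79.92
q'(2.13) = -112.52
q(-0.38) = -3.84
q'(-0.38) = -7.19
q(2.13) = -79.92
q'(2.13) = -112.52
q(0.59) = -5.89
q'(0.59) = -5.86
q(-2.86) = 245.22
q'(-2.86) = -251.35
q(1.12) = -14.04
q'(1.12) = -27.51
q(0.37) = -5.13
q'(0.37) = -1.52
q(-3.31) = 376.21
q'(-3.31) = -332.76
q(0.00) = -5.02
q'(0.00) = -0.36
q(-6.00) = 2154.26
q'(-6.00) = -1057.08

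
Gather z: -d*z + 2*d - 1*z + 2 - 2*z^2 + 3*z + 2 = 2*d - 2*z^2 + z*(2 - d) + 4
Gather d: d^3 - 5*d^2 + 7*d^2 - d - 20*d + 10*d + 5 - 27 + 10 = d^3 + 2*d^2 - 11*d - 12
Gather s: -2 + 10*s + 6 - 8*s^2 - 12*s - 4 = -8*s^2 - 2*s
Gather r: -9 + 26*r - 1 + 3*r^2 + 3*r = 3*r^2 + 29*r - 10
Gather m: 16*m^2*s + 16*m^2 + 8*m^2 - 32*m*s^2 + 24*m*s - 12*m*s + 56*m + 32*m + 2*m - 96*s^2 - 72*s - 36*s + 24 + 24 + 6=m^2*(16*s + 24) + m*(-32*s^2 + 12*s + 90) - 96*s^2 - 108*s + 54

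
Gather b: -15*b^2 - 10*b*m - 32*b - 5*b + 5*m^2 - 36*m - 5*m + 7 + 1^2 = -15*b^2 + b*(-10*m - 37) + 5*m^2 - 41*m + 8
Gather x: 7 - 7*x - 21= -7*x - 14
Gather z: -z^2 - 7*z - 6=-z^2 - 7*z - 6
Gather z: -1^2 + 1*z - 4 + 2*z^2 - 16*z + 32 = 2*z^2 - 15*z + 27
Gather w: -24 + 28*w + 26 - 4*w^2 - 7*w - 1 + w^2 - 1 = -3*w^2 + 21*w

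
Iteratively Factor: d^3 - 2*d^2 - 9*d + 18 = (d - 2)*(d^2 - 9) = (d - 2)*(d + 3)*(d - 3)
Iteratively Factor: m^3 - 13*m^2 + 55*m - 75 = (m - 5)*(m^2 - 8*m + 15) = (m - 5)^2*(m - 3)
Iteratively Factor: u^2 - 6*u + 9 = (u - 3)*(u - 3)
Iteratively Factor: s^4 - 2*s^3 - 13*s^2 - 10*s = (s)*(s^3 - 2*s^2 - 13*s - 10) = s*(s + 2)*(s^2 - 4*s - 5) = s*(s - 5)*(s + 2)*(s + 1)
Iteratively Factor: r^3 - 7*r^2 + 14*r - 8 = (r - 1)*(r^2 - 6*r + 8) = (r - 2)*(r - 1)*(r - 4)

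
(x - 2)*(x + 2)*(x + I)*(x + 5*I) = x^4 + 6*I*x^3 - 9*x^2 - 24*I*x + 20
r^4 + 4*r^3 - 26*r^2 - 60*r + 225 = (r - 3)^2*(r + 5)^2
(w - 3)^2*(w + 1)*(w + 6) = w^4 + w^3 - 27*w^2 + 27*w + 54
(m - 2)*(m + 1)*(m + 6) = m^3 + 5*m^2 - 8*m - 12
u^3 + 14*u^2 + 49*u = u*(u + 7)^2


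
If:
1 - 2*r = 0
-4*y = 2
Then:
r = 1/2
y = -1/2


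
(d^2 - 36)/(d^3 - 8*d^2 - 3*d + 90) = (d + 6)/(d^2 - 2*d - 15)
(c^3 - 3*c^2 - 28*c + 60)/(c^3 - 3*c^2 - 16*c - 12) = (c^2 + 3*c - 10)/(c^2 + 3*c + 2)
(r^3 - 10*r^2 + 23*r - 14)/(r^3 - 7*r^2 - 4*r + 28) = (r - 1)/(r + 2)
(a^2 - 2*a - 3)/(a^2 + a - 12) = (a + 1)/(a + 4)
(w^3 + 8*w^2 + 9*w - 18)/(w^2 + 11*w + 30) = (w^2 + 2*w - 3)/(w + 5)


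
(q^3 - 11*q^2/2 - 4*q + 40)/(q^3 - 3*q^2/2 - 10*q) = (q - 4)/q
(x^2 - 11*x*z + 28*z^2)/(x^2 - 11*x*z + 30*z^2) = (x^2 - 11*x*z + 28*z^2)/(x^2 - 11*x*z + 30*z^2)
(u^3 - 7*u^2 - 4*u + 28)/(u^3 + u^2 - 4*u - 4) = (u - 7)/(u + 1)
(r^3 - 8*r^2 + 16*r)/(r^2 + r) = (r^2 - 8*r + 16)/(r + 1)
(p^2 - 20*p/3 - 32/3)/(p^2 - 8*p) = (p + 4/3)/p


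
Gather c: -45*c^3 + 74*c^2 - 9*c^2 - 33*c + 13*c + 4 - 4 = -45*c^3 + 65*c^2 - 20*c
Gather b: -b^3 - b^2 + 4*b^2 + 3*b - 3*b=-b^3 + 3*b^2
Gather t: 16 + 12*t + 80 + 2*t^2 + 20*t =2*t^2 + 32*t + 96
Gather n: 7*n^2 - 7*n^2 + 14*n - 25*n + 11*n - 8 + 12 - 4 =0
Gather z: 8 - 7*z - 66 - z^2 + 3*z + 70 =-z^2 - 4*z + 12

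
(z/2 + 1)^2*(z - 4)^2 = z^4/4 - z^3 - 3*z^2 + 8*z + 16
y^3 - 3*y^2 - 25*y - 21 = (y - 7)*(y + 1)*(y + 3)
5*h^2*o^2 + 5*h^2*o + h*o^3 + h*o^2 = o*(5*h + o)*(h*o + h)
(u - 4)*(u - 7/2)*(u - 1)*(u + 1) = u^4 - 15*u^3/2 + 13*u^2 + 15*u/2 - 14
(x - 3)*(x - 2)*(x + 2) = x^3 - 3*x^2 - 4*x + 12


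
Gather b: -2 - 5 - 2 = -9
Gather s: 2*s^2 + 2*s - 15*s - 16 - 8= 2*s^2 - 13*s - 24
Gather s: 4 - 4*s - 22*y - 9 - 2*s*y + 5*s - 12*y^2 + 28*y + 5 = s*(1 - 2*y) - 12*y^2 + 6*y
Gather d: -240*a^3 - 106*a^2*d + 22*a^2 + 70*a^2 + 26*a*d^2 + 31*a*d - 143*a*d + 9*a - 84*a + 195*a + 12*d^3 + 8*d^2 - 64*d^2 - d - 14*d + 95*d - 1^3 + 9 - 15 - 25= -240*a^3 + 92*a^2 + 120*a + 12*d^3 + d^2*(26*a - 56) + d*(-106*a^2 - 112*a + 80) - 32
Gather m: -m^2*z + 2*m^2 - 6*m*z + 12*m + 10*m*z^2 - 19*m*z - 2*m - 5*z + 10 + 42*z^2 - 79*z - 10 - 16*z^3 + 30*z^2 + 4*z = m^2*(2 - z) + m*(10*z^2 - 25*z + 10) - 16*z^3 + 72*z^2 - 80*z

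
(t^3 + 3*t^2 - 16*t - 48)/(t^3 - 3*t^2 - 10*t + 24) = (t + 4)/(t - 2)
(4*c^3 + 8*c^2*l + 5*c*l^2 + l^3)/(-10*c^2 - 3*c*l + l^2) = (-2*c^2 - 3*c*l - l^2)/(5*c - l)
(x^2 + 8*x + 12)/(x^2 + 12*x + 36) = (x + 2)/(x + 6)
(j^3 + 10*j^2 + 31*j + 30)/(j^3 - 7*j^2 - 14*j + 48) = (j^2 + 7*j + 10)/(j^2 - 10*j + 16)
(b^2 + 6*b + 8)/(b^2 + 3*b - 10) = (b^2 + 6*b + 8)/(b^2 + 3*b - 10)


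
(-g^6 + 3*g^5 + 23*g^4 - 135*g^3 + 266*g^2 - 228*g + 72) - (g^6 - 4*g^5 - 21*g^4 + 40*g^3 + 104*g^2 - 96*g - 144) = -2*g^6 + 7*g^5 + 44*g^4 - 175*g^3 + 162*g^2 - 132*g + 216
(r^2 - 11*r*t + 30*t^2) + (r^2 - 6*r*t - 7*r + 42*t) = 2*r^2 - 17*r*t - 7*r + 30*t^2 + 42*t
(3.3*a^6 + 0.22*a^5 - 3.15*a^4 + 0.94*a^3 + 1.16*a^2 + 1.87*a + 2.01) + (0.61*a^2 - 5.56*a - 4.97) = 3.3*a^6 + 0.22*a^5 - 3.15*a^4 + 0.94*a^3 + 1.77*a^2 - 3.69*a - 2.96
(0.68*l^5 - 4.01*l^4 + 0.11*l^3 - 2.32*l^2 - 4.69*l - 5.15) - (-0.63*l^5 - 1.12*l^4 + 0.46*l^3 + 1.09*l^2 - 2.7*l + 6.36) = 1.31*l^5 - 2.89*l^4 - 0.35*l^3 - 3.41*l^2 - 1.99*l - 11.51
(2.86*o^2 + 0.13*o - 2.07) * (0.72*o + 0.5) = 2.0592*o^3 + 1.5236*o^2 - 1.4254*o - 1.035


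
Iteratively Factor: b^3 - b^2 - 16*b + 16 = (b - 1)*(b^2 - 16) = (b - 4)*(b - 1)*(b + 4)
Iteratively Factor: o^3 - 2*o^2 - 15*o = (o + 3)*(o^2 - 5*o) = o*(o + 3)*(o - 5)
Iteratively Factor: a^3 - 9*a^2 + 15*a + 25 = (a - 5)*(a^2 - 4*a - 5) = (a - 5)*(a + 1)*(a - 5)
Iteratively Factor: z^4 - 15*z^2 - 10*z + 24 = (z - 1)*(z^3 + z^2 - 14*z - 24) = (z - 4)*(z - 1)*(z^2 + 5*z + 6) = (z - 4)*(z - 1)*(z + 2)*(z + 3)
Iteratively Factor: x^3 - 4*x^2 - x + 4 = (x - 1)*(x^2 - 3*x - 4) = (x - 1)*(x + 1)*(x - 4)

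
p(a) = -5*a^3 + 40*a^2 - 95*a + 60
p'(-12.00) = -3215.00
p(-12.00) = 15600.00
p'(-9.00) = -2030.00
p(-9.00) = 7800.00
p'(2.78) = 11.47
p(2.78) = -2.39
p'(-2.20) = -343.60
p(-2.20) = 515.84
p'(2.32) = 9.86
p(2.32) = -7.54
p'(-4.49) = -756.60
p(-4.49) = 1745.55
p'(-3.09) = -485.42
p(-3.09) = 882.99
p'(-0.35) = -124.84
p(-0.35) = 98.36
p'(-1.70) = -274.35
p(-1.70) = 361.66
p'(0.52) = -57.46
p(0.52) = 20.71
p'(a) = -15*a^2 + 80*a - 95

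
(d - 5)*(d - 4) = d^2 - 9*d + 20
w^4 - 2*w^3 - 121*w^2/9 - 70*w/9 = w*(w - 5)*(w + 2/3)*(w + 7/3)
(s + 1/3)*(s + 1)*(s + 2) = s^3 + 10*s^2/3 + 3*s + 2/3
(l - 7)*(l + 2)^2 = l^3 - 3*l^2 - 24*l - 28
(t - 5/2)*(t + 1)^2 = t^3 - t^2/2 - 4*t - 5/2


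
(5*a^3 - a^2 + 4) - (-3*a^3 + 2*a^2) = 8*a^3 - 3*a^2 + 4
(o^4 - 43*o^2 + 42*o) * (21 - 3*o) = -3*o^5 + 21*o^4 + 129*o^3 - 1029*o^2 + 882*o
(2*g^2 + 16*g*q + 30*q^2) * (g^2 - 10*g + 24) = 2*g^4 + 16*g^3*q - 20*g^3 + 30*g^2*q^2 - 160*g^2*q + 48*g^2 - 300*g*q^2 + 384*g*q + 720*q^2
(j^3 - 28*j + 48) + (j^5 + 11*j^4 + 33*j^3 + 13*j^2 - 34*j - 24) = j^5 + 11*j^4 + 34*j^3 + 13*j^2 - 62*j + 24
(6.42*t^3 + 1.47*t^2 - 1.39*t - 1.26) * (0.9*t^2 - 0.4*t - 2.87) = 5.778*t^5 - 1.245*t^4 - 20.2644*t^3 - 4.7969*t^2 + 4.4933*t + 3.6162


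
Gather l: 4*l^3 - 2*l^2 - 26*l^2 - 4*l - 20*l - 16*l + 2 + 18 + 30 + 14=4*l^3 - 28*l^2 - 40*l + 64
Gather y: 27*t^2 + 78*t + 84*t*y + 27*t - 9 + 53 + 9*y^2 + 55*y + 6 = 27*t^2 + 105*t + 9*y^2 + y*(84*t + 55) + 50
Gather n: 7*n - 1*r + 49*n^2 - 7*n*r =49*n^2 + n*(7 - 7*r) - r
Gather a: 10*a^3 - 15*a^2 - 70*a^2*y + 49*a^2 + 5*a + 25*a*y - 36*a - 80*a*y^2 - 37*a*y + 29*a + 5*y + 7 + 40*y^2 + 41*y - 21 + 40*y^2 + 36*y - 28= 10*a^3 + a^2*(34 - 70*y) + a*(-80*y^2 - 12*y - 2) + 80*y^2 + 82*y - 42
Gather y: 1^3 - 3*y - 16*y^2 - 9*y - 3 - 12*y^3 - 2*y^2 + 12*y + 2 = -12*y^3 - 18*y^2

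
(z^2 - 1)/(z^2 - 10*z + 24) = (z^2 - 1)/(z^2 - 10*z + 24)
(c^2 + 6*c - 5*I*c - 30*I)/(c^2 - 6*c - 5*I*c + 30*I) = (c + 6)/(c - 6)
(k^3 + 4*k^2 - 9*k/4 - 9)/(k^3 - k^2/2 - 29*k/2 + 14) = (4*k^2 - 9)/(2*(2*k^2 - 9*k + 7))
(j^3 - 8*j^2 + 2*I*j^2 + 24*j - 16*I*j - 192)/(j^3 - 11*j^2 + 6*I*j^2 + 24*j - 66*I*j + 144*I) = (j - 4*I)/(j - 3)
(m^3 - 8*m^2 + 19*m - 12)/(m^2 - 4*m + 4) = (m^3 - 8*m^2 + 19*m - 12)/(m^2 - 4*m + 4)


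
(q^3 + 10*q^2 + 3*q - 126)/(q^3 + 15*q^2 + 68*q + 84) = (q - 3)/(q + 2)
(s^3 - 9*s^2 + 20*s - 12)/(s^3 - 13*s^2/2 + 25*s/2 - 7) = 2*(s - 6)/(2*s - 7)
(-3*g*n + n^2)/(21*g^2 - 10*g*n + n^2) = -n/(7*g - n)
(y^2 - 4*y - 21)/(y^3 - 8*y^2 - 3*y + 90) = (y - 7)/(y^2 - 11*y + 30)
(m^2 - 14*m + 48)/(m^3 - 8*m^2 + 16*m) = (m^2 - 14*m + 48)/(m*(m^2 - 8*m + 16))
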